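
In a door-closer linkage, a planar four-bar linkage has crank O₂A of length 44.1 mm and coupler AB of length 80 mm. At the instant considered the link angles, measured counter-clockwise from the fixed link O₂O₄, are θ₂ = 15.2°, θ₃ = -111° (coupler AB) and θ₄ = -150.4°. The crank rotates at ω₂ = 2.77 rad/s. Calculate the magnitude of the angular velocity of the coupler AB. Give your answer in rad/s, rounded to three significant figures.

ω₂ = 2.77 rad/s
Differentiating the loop-closure r₂e^{iθ₂}+r₃e^{iθ₃}=r₁+r₄e^{iθ₄} gives r₂ω₂e^{iθ₂}+r₃ω₃e^{iθ₃}=r₄ω₄e^{iθ₄}.
Eliminating the other unknown: ω₃ = r₂ω₂ sin(θ₄−θ₂) / [r₃ sin(θ₃−θ₄)].
Numerator sine = -0.24869; denominator sine = +0.63473.
Result = 0.0441·2.77·(-0.24869) / (0.08·(+0.63473)) = -0.59827 rad/s; magnitude 0.59827 rad/s.

0.598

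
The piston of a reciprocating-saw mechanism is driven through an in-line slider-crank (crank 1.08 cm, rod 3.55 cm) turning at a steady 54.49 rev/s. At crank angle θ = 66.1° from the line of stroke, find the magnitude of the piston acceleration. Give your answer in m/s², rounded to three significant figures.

ω = 2π·54.5 = 342.4 rad/s
x(θ) = r cosθ + √(L² − r² sin²θ); with ω constant, a = ω²·d²x/dθ².
d²x/dθ² = −r cosθ − r²(cos2θ)/√u − r⁴ sin²2θ/(4u^{3/2}),  u = L² − r² sin²θ = 0.00116276 m².
Substituting r = 0.0108 m, L = 0.0355 m, θ = 66.1°: d²x/dθ² = -0.0021249 m.
a = ω²·d²x/dθ² = (342.4)²·(-0.0021249) = -249.08 m/s²;  |a| = 249.08 m/s².

249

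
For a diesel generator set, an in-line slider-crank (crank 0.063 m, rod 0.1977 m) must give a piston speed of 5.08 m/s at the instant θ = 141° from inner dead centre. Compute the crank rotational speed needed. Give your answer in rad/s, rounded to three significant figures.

171

For an in-line slider-crank, |v_piston| = rω|sinθ|·[1 + r cosθ/√(L² − r² sin²θ)].
With r = 0.063 m, L = 0.1977 m, θ = 141°: the bracketed kinematic factor |dx/dθ| = 0.029625 m.
ω = v/|dx/dθ| = 5.08/0.029625 = 171.48 rad/s.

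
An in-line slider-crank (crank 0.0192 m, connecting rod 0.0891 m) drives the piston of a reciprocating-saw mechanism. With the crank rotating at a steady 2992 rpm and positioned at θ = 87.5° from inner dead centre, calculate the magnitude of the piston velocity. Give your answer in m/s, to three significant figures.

ω = 2π·2992/60 = 313.3 rad/s
For an in-line slider-crank, x = r cosθ + √(L² − r² sin²θ), so v = −rω sinθ·[1 + r cosθ/√(L² − r² sin²θ)].
With r = 0.0192 m, L = 0.0891 m, θ = 87.5°: √(L² − r² sin²θ) = 0.087011 m.
v = −0.0192·313.3·0.99905·[1 + 0.0192·0.04362/0.087011] = -6.0679 m/s.
|v| = 6.0679 m/s.

6.07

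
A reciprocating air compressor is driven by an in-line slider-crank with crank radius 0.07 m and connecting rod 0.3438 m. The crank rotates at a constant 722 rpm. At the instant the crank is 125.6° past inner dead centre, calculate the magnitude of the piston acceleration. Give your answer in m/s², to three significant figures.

ω = 2π·722/60 = 75.61 rad/s
x(θ) = r cosθ + √(L² − r² sin²θ); with ω constant, a = ω²·d²x/dθ².
d²x/dθ² = −r cosθ − r²(cos2θ)/√u − r⁴ sin²2θ/(4u^{3/2}),  u = L² − r² sin²θ = 0.114959 m².
Substituting r = 0.07 m, L = 0.3438 m, θ = 125.6°: d²x/dθ² = +0.045268 m.
a = ω²·d²x/dθ² = (75.61)²·(+0.045268) = +258.78 m/s²;  |a| = 258.78 m/s².

259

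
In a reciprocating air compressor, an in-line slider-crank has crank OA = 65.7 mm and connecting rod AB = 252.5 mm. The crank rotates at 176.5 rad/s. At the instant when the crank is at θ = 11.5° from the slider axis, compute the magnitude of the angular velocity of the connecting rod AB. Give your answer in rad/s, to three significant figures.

45.1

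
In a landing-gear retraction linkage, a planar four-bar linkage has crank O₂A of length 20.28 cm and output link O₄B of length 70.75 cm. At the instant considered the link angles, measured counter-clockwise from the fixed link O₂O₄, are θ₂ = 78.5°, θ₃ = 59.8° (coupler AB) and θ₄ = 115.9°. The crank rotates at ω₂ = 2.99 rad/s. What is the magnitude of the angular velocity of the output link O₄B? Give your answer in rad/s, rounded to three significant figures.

ω₂ = 2.99 rad/s
Differentiating the loop-closure r₂e^{iθ₂}+r₃e^{iθ₃}=r₁+r₄e^{iθ₄} gives r₂ω₂e^{iθ₂}+r₃ω₃e^{iθ₃}=r₄ω₄e^{iθ₄}.
Eliminating the other unknown: ω₄ = r₂ω₂ sin(θ₂−θ₃) / [r₄ sin(θ₄−θ₃)].
Numerator sine = +0.32061; denominator sine = +0.83001.
Result = 0.2028·2.99·(+0.32061) / (0.7075·(+0.83001)) = +0.33106 rad/s; magnitude 0.33106 rad/s.

0.331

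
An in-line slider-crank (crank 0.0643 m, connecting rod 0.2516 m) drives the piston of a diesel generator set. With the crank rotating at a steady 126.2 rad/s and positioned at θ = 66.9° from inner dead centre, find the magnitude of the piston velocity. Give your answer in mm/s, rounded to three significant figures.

8230

ω = 126.2 rad/s
For an in-line slider-crank, x = r cosθ + √(L² − r² sin²θ), so v = −rω sinθ·[1 + r cosθ/√(L² − r² sin²θ)].
With r = 0.0643 m, L = 0.2516 m, θ = 66.9°: √(L² − r² sin²θ) = 0.24455 m.
v = −0.0643·126.2·0.91982·[1 + 0.0643·0.39234/0.24455] = -8.234 m/s.
|v| = 8.234 m/s = 8234 mm/s.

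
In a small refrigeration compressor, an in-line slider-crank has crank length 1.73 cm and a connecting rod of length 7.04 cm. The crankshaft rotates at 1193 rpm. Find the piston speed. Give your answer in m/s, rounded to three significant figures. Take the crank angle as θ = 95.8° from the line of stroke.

2.10

ω = 2π·1193/60 = 124.9 rad/s
For an in-line slider-crank, x = r cosθ + √(L² − r² sin²θ), so v = −rω sinθ·[1 + r cosθ/√(L² − r² sin²θ)].
With r = 0.0173 m, L = 0.0704 m, θ = 95.8°: √(L² − r² sin²θ) = 0.068264 m.
v = −0.0173·124.9·0.99488·[1 + 0.0173·-0.10106/0.068264] = -2.0952 m/s.
|v| = 2.0952 m/s.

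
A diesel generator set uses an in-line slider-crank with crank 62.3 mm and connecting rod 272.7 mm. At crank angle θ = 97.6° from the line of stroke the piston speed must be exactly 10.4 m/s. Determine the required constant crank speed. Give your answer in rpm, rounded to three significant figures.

For an in-line slider-crank, |v_piston| = rω|sinθ|·[1 + r cosθ/√(L² − r² sin²θ)].
With r = 0.0623 m, L = 0.2727 m, θ = 97.6°: the bracketed kinematic factor |dx/dθ| = 0.059837 m.
ω = v/|dx/dθ| = 10.4/0.059837 = 173.81 rad/s.
N = 60ω/(2π) = 1659.7 rpm.

1660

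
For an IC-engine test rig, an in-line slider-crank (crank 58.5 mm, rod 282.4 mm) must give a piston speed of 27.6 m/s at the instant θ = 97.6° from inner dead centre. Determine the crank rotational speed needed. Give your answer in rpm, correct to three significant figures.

For an in-line slider-crank, |v_piston| = rω|sinθ|·[1 + r cosθ/√(L² − r² sin²θ)].
With r = 0.0585 m, L = 0.2824 m, θ = 97.6°: the bracketed kinematic factor |dx/dθ| = 0.056363 m.
ω = v/|dx/dθ| = 27.6/0.056363 = 489.68 rad/s.
N = 60ω/(2π) = 4676.1 rpm.

4680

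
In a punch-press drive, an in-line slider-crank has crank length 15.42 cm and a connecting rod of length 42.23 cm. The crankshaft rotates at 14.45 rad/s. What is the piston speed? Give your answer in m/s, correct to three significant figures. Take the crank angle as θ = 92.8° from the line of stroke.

2.18

ω = 14.45 rad/s
For an in-line slider-crank, x = r cosθ + √(L² − r² sin²θ), so v = −rω sinθ·[1 + r cosθ/√(L² − r² sin²θ)].
With r = 0.1542 m, L = 0.4223 m, θ = 92.8°: √(L² − r² sin²θ) = 0.39321 m.
v = −0.1542·14.45·0.99881·[1 + 0.1542·-0.04885/0.39321] = -2.1829 m/s.
|v| = 2.1829 m/s.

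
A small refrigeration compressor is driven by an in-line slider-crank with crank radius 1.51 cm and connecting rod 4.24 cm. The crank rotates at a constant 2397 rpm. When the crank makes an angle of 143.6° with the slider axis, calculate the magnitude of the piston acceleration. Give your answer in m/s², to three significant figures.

653

ω = 2π·2397/60 = 251 rad/s
x(θ) = r cosθ + √(L² − r² sin²θ); with ω constant, a = ω²·d²x/dθ².
d²x/dθ² = −r cosθ − r²(cos2θ)/√u − r⁴ sin²2θ/(4u^{3/2}),  u = L² − r² sin²θ = 0.00171747 m².
Substituting r = 0.0151 m, L = 0.0424 m, θ = 143.6°: d²x/dθ² = +0.01036 m.
a = ω²·d²x/dθ² = (251)²·(+0.01036) = +652.78 m/s²;  |a| = 652.78 m/s².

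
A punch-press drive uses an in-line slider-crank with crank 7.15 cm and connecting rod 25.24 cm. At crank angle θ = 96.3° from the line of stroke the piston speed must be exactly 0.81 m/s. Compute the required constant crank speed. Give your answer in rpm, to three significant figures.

112

For an in-line slider-crank, |v_piston| = rω|sinθ|·[1 + r cosθ/√(L² − r² sin²θ)].
With r = 0.0715 m, L = 0.2524 m, θ = 96.3°: the bracketed kinematic factor |dx/dθ| = 0.068766 m.
ω = v/|dx/dθ| = 0.81/0.068766 = 11.779 rad/s.
N = 60ω/(2π) = 112.48 rpm.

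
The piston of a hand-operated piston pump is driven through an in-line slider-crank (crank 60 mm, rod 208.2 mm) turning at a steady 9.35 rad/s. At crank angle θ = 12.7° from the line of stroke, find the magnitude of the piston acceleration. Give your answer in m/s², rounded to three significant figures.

ω = 9.35 rad/s
x(θ) = r cosθ + √(L² − r² sin²θ); with ω constant, a = ω²·d²x/dθ².
d²x/dθ² = −r cosθ − r²(cos2θ)/√u − r⁴ sin²2θ/(4u^{3/2}),  u = L² − r² sin²θ = 0.0431732 m².
Substituting r = 0.06 m, L = 0.2082 m, θ = 12.7°: d²x/dθ² = -0.07425 m.
a = ω²·d²x/dθ² = (9.35)²·(-0.07425) = -6.4911 m/s²;  |a| = 6.4911 m/s².

6.49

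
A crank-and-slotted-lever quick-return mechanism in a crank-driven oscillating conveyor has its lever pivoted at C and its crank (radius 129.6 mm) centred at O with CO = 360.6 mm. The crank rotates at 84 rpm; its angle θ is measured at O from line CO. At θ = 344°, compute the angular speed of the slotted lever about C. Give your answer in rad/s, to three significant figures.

ω = 8.796 rad/s (from 84 rpm).
Crank pin A relative to C: A = (d + r cosθ, r sinθ); lever angle φ = atan2(r sinθ, d + r cosθ).
Differentiating tanφ: φ̇ = rω(d cosθ + r)/(d² + r² + 2dr cosθ).
d² + r² + 2dr cosθ = |CA|² = 0.236675 m²;  d cosθ + r = +0.47623 m.
|ω_lever| = |0.1296·8.796·+0.47623| / 0.236675 = 2.2939 rad/s.

2.29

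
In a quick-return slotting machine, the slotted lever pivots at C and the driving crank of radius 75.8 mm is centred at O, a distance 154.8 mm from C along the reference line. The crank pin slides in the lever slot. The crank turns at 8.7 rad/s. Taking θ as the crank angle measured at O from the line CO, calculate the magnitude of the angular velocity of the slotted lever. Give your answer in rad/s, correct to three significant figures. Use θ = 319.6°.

2.68

ω = 8.7 rad/s
Crank pin A relative to C: A = (d + r cosθ, r sinθ); lever angle φ = atan2(r sinθ, d + r cosθ).
Differentiating tanφ: φ̇ = rω(d cosθ + r)/(d² + r² + 2dr cosθ).
d² + r² + 2dr cosθ = |CA|² = 0.0475802 m²;  d cosθ + r = +0.19369 m.
|ω_lever| = |0.0758·8.7·+0.19369| / 0.0475802 = 2.6845 rad/s.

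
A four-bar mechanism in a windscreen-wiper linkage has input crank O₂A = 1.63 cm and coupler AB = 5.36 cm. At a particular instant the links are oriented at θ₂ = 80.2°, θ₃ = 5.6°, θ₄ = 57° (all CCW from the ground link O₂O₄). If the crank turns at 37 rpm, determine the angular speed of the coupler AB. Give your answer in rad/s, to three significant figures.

0.594

ω₂ = 3.875 rad/s (from 37 rpm).
Differentiating the loop-closure r₂e^{iθ₂}+r₃e^{iθ₃}=r₁+r₄e^{iθ₄} gives r₂ω₂e^{iθ₂}+r₃ω₃e^{iθ₃}=r₄ω₄e^{iθ₄}.
Eliminating the other unknown: ω₃ = r₂ω₂ sin(θ₄−θ₂) / [r₃ sin(θ₃−θ₄)].
Numerator sine = -0.39394; denominator sine = -0.78152.
Result = 0.0163·3.875·(-0.39394) / (0.0536·(-0.78152)) = +0.59394 rad/s; magnitude 0.59394 rad/s.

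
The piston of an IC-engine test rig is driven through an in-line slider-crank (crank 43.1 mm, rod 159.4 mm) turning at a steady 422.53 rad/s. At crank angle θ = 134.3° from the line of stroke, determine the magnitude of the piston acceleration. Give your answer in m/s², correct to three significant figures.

5390

ω = 422.5 rad/s
x(θ) = r cosθ + √(L² − r² sin²θ); with ω constant, a = ω²·d²x/dθ².
d²x/dθ² = −r cosθ − r²(cos2θ)/√u − r⁴ sin²2θ/(4u^{3/2}),  u = L² − r² sin²θ = 0.0244569 m².
Substituting r = 0.0431 m, L = 0.1594 m, θ = 134.3°: d²x/dθ² = +0.030166 m.
a = ω²·d²x/dθ² = (422.5)²·(+0.030166) = +5385.7 m/s²;  |a| = 5385.7 m/s².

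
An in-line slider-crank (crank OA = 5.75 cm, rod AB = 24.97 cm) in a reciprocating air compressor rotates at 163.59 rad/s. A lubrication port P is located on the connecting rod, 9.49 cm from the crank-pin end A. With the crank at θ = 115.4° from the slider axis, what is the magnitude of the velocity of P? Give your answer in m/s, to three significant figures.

ω = 163.6 rad/s.  Crank-pin speed |V_A| = rω = 9.4064 m/s, perpendicular to OA.
Rod angle: sinφ = −(r/L) sinθ ⇒ φ = -12.006°; ω_rod = −rω cosθ/√(L²−r²sin²θ) = +16.52 rad/s.
V_P = V_A + ω_rod × AP, with AP = 0.0949 m along the rod.
Components: V_Px = −rω sinθ − a·ω_rod·sinφ = -8.171 m/s;  V_Py = rω cosθ + a·ω_rod·cosφ = -2.5013 m/s.
|V_P| = √(V_Px² + V_Py²) = 8.5453 m/s.

8.55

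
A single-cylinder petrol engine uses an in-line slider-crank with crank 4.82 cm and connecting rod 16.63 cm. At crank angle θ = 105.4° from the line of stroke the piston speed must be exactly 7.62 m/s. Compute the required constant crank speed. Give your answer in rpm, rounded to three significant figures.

1700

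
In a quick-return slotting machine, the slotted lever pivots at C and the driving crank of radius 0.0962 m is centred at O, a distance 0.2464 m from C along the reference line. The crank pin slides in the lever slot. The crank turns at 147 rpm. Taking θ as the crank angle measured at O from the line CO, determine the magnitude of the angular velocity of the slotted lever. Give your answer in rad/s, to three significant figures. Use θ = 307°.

3.68

ω = 15.39 rad/s (from 147 rpm).
Crank pin A relative to C: A = (d + r cosθ, r sinθ); lever angle φ = atan2(r sinθ, d + r cosθ).
Differentiating tanφ: φ̇ = rω(d cosθ + r)/(d² + r² + 2dr cosθ).
d² + r² + 2dr cosθ = |CA|² = 0.0984979 m²;  d cosθ + r = +0.24449 m.
|ω_lever| = |0.0962·15.39·+0.24449| / 0.0984979 = 3.6758 rad/s.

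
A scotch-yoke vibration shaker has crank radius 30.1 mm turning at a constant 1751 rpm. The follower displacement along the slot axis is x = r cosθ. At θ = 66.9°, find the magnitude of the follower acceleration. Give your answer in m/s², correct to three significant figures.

397

ω = 183.4 rad/s (from 1751 rpm).
x = r cosθ ⇒ ẍ = −rω² cosθ (ω constant).
|a| = rω²|cosθ| = 0.0301·(183.4)²·|cos 66.9°| = 397.06 m/s².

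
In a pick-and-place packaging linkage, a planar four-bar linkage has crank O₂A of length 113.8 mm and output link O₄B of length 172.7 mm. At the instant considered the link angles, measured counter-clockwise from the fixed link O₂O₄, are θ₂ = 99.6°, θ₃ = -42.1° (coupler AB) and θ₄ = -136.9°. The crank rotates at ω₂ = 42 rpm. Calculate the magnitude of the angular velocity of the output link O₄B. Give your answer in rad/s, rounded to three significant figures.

ω₂ = 4.398 rad/s (from 42 rpm).
Differentiating the loop-closure r₂e^{iθ₂}+r₃e^{iθ₃}=r₁+r₄e^{iθ₄} gives r₂ω₂e^{iθ₂}+r₃ω₃e^{iθ₃}=r₄ω₄e^{iθ₄}.
Eliminating the other unknown: ω₄ = r₂ω₂ sin(θ₂−θ₃) / [r₄ sin(θ₄−θ₃)].
Numerator sine = +0.61978; denominator sine = -0.99649.
Result = 0.1138·4.398·(+0.61978) / (0.1727·(-0.99649)) = -1.8026 rad/s; magnitude 1.8026 rad/s.

1.80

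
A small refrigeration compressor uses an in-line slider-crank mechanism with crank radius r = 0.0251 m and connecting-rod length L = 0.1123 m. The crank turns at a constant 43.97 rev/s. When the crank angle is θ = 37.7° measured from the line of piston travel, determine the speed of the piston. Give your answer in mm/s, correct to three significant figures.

ω = 2π·44 = 276.3 rad/s
For an in-line slider-crank, x = r cosθ + √(L² − r² sin²θ), so v = −rω sinθ·[1 + r cosθ/√(L² − r² sin²θ)].
With r = 0.0251 m, L = 0.1123 m, θ = 37.7°: √(L² − r² sin²θ) = 0.11125 m.
v = −0.0251·276.3·0.61153·[1 + 0.0251·0.79122/0.11125] = -4.9976 m/s.
|v| = 4.9976 m/s = 4997.6 mm/s.

5000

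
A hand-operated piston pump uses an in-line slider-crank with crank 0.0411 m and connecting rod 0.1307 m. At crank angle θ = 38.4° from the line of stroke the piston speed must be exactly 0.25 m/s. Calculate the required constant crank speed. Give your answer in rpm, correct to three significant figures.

For an in-line slider-crank, |v_piston| = rω|sinθ|·[1 + r cosθ/√(L² − r² sin²θ)].
With r = 0.0411 m, L = 0.1307 m, θ = 38.4°: the bracketed kinematic factor |dx/dθ| = 0.031944 m.
ω = v/|dx/dθ| = 0.25/0.031944 = 7.8262 rad/s.
N = 60ω/(2π) = 74.734 rpm.

74.7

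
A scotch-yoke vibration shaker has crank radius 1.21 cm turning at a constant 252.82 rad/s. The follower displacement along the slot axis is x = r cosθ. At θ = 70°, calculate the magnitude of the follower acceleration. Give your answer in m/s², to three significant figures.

265

ω = 252.8 rad/s
x = r cosθ ⇒ ẍ = −rω² cosθ (ω constant).
|a| = rω²|cosθ| = 0.0121·(252.8)²·|cos 70°| = 264.52 m/s².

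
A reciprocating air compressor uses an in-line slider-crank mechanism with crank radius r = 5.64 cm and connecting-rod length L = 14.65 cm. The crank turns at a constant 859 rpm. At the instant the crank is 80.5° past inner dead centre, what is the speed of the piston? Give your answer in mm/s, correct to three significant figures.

5350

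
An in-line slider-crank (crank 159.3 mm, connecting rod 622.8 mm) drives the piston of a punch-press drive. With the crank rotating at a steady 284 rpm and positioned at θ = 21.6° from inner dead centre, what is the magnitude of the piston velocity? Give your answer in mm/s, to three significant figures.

2160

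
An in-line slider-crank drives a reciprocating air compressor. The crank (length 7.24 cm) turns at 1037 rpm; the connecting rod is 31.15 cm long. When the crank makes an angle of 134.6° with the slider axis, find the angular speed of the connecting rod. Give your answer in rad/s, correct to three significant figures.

18.0

ω = 108.6 rad/s (converted from 1037 rpm).
The rod makes angle φ with the slider axis where L sinφ = r sinθ; differentiating, L cosφ·φ̇ = r ω cosθ.
L cosφ = √(L² − r² sin²θ) = 0.3072 m.
|ω_rod| = r ω |cosθ| / √(L² − r² sin²θ) = 0.0724·108.6·0.70215/0.3072 = 17.97 rad/s.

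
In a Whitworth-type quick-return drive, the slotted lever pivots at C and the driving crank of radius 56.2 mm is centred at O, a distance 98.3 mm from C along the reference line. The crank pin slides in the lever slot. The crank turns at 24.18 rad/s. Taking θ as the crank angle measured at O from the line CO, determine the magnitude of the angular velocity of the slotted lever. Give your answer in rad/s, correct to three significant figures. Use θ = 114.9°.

ω = 24.18 rad/s
Crank pin A relative to C: A = (d + r cosθ, r sinθ); lever angle φ = atan2(r sinθ, d + r cosθ).
Differentiating tanφ: φ̇ = rω(d cosθ + r)/(d² + r² + 2dr cosθ).
d² + r² + 2dr cosθ = |CA|² = 0.00816934 m²;  d cosθ + r = +0.014812 m.
|ω_lever| = |0.0562·24.18·+0.014812| / 0.00816934 = 2.4639 rad/s.

2.46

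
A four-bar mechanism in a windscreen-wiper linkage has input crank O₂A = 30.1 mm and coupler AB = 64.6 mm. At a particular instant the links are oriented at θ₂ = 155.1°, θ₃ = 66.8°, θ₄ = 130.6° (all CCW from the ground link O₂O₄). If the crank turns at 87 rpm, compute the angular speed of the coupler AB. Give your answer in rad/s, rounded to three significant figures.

ω₂ = 9.111 rad/s (from 87 rpm).
Differentiating the loop-closure r₂e^{iθ₂}+r₃e^{iθ₃}=r₁+r₄e^{iθ₄} gives r₂ω₂e^{iθ₂}+r₃ω₃e^{iθ₃}=r₄ω₄e^{iθ₄}.
Eliminating the other unknown: ω₃ = r₂ω₂ sin(θ₄−θ₂) / [r₃ sin(θ₃−θ₄)].
Numerator sine = -0.41469; denominator sine = -0.89726.
Result = 0.0301·9.111·(-0.41469) / (0.0646·(-0.89726)) = +1.962 rad/s; magnitude 1.962 rad/s.

1.96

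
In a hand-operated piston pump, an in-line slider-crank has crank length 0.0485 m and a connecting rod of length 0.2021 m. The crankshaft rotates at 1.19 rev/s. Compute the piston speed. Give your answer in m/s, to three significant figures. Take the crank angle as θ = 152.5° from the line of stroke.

ω = 2π·1.19 = 7.477 rad/s
For an in-line slider-crank, x = r cosθ + √(L² − r² sin²θ), so v = −rω sinθ·[1 + r cosθ/√(L² − r² sin²θ)].
With r = 0.0485 m, L = 0.2021 m, θ = 152.5°: √(L² − r² sin²θ) = 0.20086 m.
v = −0.0485·7.477·0.46175·[1 + 0.0485·-0.88701/0.20086] = -0.13158 m/s.
|v| = 0.13158 m/s.

0.132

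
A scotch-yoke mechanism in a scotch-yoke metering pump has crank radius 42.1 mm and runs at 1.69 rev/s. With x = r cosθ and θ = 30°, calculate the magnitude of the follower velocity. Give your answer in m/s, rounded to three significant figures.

0.224

ω = 10.62 rad/s (from 1.69 rev/s).
x = r cosθ ⇒ ẋ = −rω sinθ.
|v| = rω|sinθ| = 0.0421·10.62·|sin 30°| = 0.22352 m/s.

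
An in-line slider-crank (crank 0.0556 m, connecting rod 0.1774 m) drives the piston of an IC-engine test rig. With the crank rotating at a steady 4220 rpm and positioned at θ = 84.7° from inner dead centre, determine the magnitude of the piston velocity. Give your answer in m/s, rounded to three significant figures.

25.2

ω = 2π·4220/60 = 441.9 rad/s
For an in-line slider-crank, x = r cosθ + √(L² − r² sin²θ), so v = −rω sinθ·[1 + r cosθ/√(L² − r² sin²θ)].
With r = 0.0556 m, L = 0.1774 m, θ = 84.7°: √(L² − r² sin²θ) = 0.16854 m.
v = −0.0556·441.9·0.99572·[1 + 0.0556·0.09237/0.16854] = -25.211 m/s.
|v| = 25.211 m/s.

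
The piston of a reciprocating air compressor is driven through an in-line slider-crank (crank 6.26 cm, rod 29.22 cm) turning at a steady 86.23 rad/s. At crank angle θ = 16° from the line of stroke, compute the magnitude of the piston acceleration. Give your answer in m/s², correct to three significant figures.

532

ω = 86.23 rad/s
x(θ) = r cosθ + √(L² − r² sin²θ); with ω constant, a = ω²·d²x/dθ².
d²x/dθ² = −r cosθ − r²(cos2θ)/√u − r⁴ sin²2θ/(4u^{3/2}),  u = L² − r² sin²θ = 0.0850831 m².
Substituting r = 0.0626 m, L = 0.2922 m, θ = 16°: d²x/dθ² = -0.071612 m.
a = ω²·d²x/dθ² = (86.23)²·(-0.071612) = -532.48 m/s²;  |a| = 532.48 m/s².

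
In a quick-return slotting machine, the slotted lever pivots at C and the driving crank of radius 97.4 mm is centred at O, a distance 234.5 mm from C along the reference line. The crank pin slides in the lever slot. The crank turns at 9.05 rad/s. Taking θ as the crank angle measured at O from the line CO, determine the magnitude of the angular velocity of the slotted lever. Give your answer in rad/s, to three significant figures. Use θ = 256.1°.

ω = 9.05 rad/s
Crank pin A relative to C: A = (d + r cosθ, r sinθ); lever angle φ = atan2(r sinθ, d + r cosθ).
Differentiating tanφ: φ̇ = rω(d cosθ + r)/(d² + r² + 2dr cosθ).
d² + r² + 2dr cosθ = |CA|² = 0.0535032 m²;  d cosθ + r = +0.041067 m.
|ω_lever| = |0.0974·9.05·+0.041067| / 0.0535032 = 0.67657 rad/s.

0.677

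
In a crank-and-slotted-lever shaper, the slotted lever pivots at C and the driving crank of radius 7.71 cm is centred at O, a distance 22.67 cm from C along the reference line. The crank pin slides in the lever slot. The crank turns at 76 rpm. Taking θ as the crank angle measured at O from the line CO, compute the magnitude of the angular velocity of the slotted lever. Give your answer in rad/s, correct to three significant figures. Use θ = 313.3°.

1.76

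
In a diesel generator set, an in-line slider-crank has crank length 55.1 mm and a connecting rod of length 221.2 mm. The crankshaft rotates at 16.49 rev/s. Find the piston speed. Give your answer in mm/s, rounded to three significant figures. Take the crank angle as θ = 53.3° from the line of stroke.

ω = 2π·16.5 = 103.6 rad/s
For an in-line slider-crank, x = r cosθ + √(L² − r² sin²θ), so v = −rω sinθ·[1 + r cosθ/√(L² − r² sin²θ)].
With r = 0.0551 m, L = 0.2212 m, θ = 53.3°: √(L² − r² sin²θ) = 0.21674 m.
v = −0.0551·103.6·0.80178·[1 + 0.0551·0.59763/0.21674] = -5.2727 m/s.
|v| = 5.2727 m/s = 5272.7 mm/s.

5270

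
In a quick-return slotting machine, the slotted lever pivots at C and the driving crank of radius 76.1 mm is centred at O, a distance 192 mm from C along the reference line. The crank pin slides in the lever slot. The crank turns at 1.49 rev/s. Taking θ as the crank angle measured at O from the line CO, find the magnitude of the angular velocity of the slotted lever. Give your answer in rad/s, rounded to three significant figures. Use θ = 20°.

2.61

ω = 9.362 rad/s (from 1.49 rev/s).
Crank pin A relative to C: A = (d + r cosθ, r sinθ); lever angle φ = atan2(r sinθ, d + r cosθ).
Differentiating tanφ: φ̇ = rω(d cosθ + r)/(d² + r² + 2dr cosθ).
d² + r² + 2dr cosθ = |CA|² = 0.0701153 m²;  d cosθ + r = +0.25652 m.
|ω_lever| = |0.0761·9.362·+0.25652| / 0.0701153 = 2.6065 rad/s.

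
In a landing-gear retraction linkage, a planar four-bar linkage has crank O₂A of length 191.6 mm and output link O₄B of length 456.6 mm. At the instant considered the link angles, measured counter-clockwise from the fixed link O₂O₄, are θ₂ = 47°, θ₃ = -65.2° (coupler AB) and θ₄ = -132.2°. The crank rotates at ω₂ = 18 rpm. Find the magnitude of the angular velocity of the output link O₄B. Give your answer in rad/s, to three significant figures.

0.796

ω₂ = 1.885 rad/s (from 18 rpm).
Differentiating the loop-closure r₂e^{iθ₂}+r₃e^{iθ₃}=r₁+r₄e^{iθ₄} gives r₂ω₂e^{iθ₂}+r₃ω₃e^{iθ₃}=r₄ω₄e^{iθ₄}.
Eliminating the other unknown: ω₄ = r₂ω₂ sin(θ₂−θ₃) / [r₄ sin(θ₄−θ₃)].
Numerator sine = +0.92587; denominator sine = -0.92050.
Result = 0.1916·1.885·(+0.92587) / (0.4566·(-0.92050)) = -0.79558 rad/s; magnitude 0.79558 rad/s.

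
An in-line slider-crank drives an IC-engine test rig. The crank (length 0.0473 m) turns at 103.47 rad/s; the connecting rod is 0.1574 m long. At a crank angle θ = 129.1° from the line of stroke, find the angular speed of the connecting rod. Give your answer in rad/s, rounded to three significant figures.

20.2

ω = 103.5 rad/s
The rod makes angle φ with the slider axis where L sinφ = r sinθ; differentiating, L cosφ·φ̇ = r ω cosθ.
L cosφ = √(L² − r² sin²θ) = 0.15306 m.
|ω_rod| = r ω |cosθ| / √(L² − r² sin²θ) = 0.0473·103.5·0.63068/0.15306 = 20.166 rad/s.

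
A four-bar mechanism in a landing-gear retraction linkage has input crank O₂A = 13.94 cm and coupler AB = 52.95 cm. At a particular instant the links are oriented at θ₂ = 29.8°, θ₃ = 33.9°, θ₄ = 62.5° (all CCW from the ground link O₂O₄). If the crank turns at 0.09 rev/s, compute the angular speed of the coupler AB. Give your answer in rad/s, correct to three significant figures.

ω₂ = 0.5655 rad/s (from 0.09 rev/s).
Differentiating the loop-closure r₂e^{iθ₂}+r₃e^{iθ₃}=r₁+r₄e^{iθ₄} gives r₂ω₂e^{iθ₂}+r₃ω₃e^{iθ₃}=r₄ω₄e^{iθ₄}.
Eliminating the other unknown: ω₃ = r₂ω₂ sin(θ₄−θ₂) / [r₃ sin(θ₃−θ₄)].
Numerator sine = +0.54024; denominator sine = -0.47869.
Result = 0.1394·0.5655·(+0.54024) / (0.5295·(-0.47869)) = -0.16802 rad/s; magnitude 0.16802 rad/s.

0.168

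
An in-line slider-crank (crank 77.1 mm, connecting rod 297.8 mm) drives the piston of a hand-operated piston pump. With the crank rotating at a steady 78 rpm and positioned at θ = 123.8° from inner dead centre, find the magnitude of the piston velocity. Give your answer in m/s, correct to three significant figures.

0.446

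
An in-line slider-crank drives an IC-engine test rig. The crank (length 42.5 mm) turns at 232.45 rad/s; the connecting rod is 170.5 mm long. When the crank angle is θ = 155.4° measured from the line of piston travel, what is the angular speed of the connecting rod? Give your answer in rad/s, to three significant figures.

ω = 232.4 rad/s
The rod makes angle φ with the slider axis where L sinφ = r sinθ; differentiating, L cosφ·φ̇ = r ω cosθ.
L cosφ = √(L² − r² sin²θ) = 0.16958 m.
|ω_rod| = r ω |cosθ| / √(L² − r² sin²θ) = 0.0425·232.4·0.90924/0.16958 = 52.969 rad/s.

53.0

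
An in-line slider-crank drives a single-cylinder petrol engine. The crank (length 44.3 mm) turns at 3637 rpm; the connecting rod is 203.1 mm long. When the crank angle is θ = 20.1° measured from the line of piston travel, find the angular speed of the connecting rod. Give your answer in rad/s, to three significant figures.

78.2

ω = 380.9 rad/s (converted from 3637 rpm).
The rod makes angle φ with the slider axis where L sinφ = r sinθ; differentiating, L cosφ·φ̇ = r ω cosθ.
L cosφ = √(L² − r² sin²θ) = 0.20253 m.
|ω_rod| = r ω |cosθ| / √(L² − r² sin²θ) = 0.0443·380.9·0.93909/0.20253 = 78.235 rad/s.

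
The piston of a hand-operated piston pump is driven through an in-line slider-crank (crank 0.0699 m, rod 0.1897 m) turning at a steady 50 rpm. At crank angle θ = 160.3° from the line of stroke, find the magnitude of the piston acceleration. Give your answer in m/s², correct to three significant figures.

1.24

ω = 2π·50/60 = 5.236 rad/s
x(θ) = r cosθ + √(L² − r² sin²θ); with ω constant, a = ω²·d²x/dθ².
d²x/dθ² = −r cosθ − r²(cos2θ)/√u − r⁴ sin²2θ/(4u^{3/2}),  u = L² − r² sin²θ = 0.0354309 m².
Substituting r = 0.0699 m, L = 0.1897 m, θ = 160.3°: d²x/dθ² = +0.04539 m.
a = ω²·d²x/dθ² = (5.236)²·(+0.04539) = +1.2444 m/s²;  |a| = 1.2444 m/s².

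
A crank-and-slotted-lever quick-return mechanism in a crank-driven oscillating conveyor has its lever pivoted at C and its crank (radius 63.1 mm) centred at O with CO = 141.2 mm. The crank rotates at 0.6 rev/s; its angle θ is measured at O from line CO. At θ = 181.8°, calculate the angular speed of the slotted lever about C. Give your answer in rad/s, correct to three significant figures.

3.04

ω = 3.77 rad/s (from 0.6 rev/s).
Crank pin A relative to C: A = (d + r cosθ, r sinθ); lever angle φ = atan2(r sinθ, d + r cosθ).
Differentiating tanφ: φ̇ = rω(d cosθ + r)/(d² + r² + 2dr cosθ).
d² + r² + 2dr cosθ = |CA|² = 0.0061084 m²;  d cosθ + r = -0.07803 m.
|ω_lever| = |0.0631·3.77·-0.07803| / 0.0061084 = 3.0388 rad/s.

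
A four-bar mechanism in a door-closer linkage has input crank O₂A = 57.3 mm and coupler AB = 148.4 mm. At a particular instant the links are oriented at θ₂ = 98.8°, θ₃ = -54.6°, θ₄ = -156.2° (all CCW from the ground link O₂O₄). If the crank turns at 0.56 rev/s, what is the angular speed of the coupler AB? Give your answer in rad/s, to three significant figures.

1.34

ω₂ = 3.519 rad/s (from 0.56 rev/s).
Differentiating the loop-closure r₂e^{iθ₂}+r₃e^{iθ₃}=r₁+r₄e^{iθ₄} gives r₂ω₂e^{iθ₂}+r₃ω₃e^{iθ₃}=r₄ω₄e^{iθ₄}.
Eliminating the other unknown: ω₃ = r₂ω₂ sin(θ₄−θ₂) / [r₃ sin(θ₃−θ₄)].
Numerator sine = +0.96593; denominator sine = +0.97958.
Result = 0.0573·3.519·(+0.96593) / (0.1484·(+0.97958)) = +1.3397 rad/s; magnitude 1.3397 rad/s.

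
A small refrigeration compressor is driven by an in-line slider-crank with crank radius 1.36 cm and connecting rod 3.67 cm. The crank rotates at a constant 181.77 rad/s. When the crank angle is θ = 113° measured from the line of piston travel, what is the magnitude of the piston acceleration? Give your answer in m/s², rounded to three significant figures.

295

ω = 181.8 rad/s
x(θ) = r cosθ + √(L² − r² sin²θ); with ω constant, a = ω²·d²x/dθ².
d²x/dθ² = −r cosθ − r²(cos2θ)/√u − r⁴ sin²2θ/(4u^{3/2}),  u = L² − r² sin²θ = 0.00119017 m².
Substituting r = 0.0136 m, L = 0.0367 m, θ = 113°: d²x/dθ² = +0.0089305 m.
a = ω²·d²x/dθ² = (181.8)²·(+0.0089305) = +295.07 m/s²;  |a| = 295.07 m/s².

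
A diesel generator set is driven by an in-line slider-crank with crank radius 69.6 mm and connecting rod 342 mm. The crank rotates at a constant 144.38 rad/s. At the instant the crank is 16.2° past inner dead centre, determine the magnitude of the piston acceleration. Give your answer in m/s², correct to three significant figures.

1640

ω = 144.4 rad/s
x(θ) = r cosθ + √(L² − r² sin²θ); with ω constant, a = ω²·d²x/dθ².
d²x/dθ² = −r cosθ − r²(cos2θ)/√u − r⁴ sin²2θ/(4u^{3/2}),  u = L² − r² sin²θ = 0.116587 m².
Substituting r = 0.0696 m, L = 0.342 m, θ = 16.2°: d²x/dθ² = -0.078857 m.
a = ω²·d²x/dθ² = (144.4)²·(-0.078857) = -1643.8 m/s²;  |a| = 1643.8 m/s².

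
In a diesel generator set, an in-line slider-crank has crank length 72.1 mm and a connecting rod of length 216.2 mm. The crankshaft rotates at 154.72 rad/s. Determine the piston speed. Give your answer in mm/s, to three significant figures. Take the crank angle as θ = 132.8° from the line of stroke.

6270

ω = 154.7 rad/s
For an in-line slider-crank, x = r cosθ + √(L² − r² sin²θ), so v = −rω sinθ·[1 + r cosθ/√(L² − r² sin²θ)].
With r = 0.0721 m, L = 0.2162 m, θ = 132.8°: √(L² − r² sin²θ) = 0.20963 m.
v = −0.0721·154.7·0.73373·[1 + 0.0721·-0.67944/0.20963] = -6.2722 m/s.
|v| = 6.2722 m/s = 6272.2 mm/s.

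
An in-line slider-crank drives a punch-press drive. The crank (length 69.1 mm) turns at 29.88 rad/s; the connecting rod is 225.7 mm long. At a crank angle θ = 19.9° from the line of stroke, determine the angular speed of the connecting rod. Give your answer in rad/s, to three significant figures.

8.65

ω = 29.88 rad/s
The rod makes angle φ with the slider axis where L sinφ = r sinθ; differentiating, L cosφ·φ̇ = r ω cosθ.
L cosφ = √(L² − r² sin²θ) = 0.22447 m.
|ω_rod| = r ω |cosθ| / √(L² − r² sin²θ) = 0.0691·29.88·0.94029/0.22447 = 8.6489 rad/s.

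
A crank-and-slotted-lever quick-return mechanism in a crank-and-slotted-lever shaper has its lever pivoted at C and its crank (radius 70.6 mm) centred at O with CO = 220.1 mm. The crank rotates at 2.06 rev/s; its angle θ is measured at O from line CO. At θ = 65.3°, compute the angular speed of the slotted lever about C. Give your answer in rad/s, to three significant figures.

ω = 12.94 rad/s (from 2.06 rev/s).
Crank pin A relative to C: A = (d + r cosθ, r sinθ); lever angle φ = atan2(r sinθ, d + r cosθ).
Differentiating tanφ: φ̇ = rω(d cosθ + r)/(d² + r² + 2dr cosθ).
d² + r² + 2dr cosθ = |CA|² = 0.0664149 m²;  d cosθ + r = +0.16257 m.
|ω_lever| = |0.0706·12.94·+0.16257| / 0.0664149 = 2.2368 rad/s.

2.24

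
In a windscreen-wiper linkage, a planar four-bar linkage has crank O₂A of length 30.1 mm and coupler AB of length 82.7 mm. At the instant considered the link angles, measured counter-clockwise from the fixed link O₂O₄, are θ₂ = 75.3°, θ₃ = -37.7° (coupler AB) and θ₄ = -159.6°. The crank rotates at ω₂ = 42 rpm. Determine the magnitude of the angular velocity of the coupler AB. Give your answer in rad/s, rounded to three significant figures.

1.54

ω₂ = 4.398 rad/s (from 42 rpm).
Differentiating the loop-closure r₂e^{iθ₂}+r₃e^{iθ₃}=r₁+r₄e^{iθ₄} gives r₂ω₂e^{iθ₂}+r₃ω₃e^{iθ₃}=r₄ω₄e^{iθ₄}.
Eliminating the other unknown: ω₃ = r₂ω₂ sin(θ₄−θ₂) / [r₃ sin(θ₃−θ₄)].
Numerator sine = +0.81815; denominator sine = +0.84897.
Result = 0.0301·4.398·(+0.81815) / (0.0827·(+0.84897)) = +1.5427 rad/s; magnitude 1.5427 rad/s.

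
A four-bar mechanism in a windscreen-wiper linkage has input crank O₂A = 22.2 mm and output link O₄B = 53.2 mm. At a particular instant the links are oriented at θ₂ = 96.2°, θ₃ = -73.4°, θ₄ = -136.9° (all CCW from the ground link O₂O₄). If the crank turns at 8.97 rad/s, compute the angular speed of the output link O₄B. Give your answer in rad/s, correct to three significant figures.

ω₂ = 8.97 rad/s
Differentiating the loop-closure r₂e^{iθ₂}+r₃e^{iθ₃}=r₁+r₄e^{iθ₄} gives r₂ω₂e^{iθ₂}+r₃ω₃e^{iθ₃}=r₄ω₄e^{iθ₄}.
Eliminating the other unknown: ω₄ = r₂ω₂ sin(θ₂−θ₃) / [r₄ sin(θ₄−θ₃)].
Numerator sine = +0.18052; denominator sine = -0.89493.
Result = 0.0222·8.97·(+0.18052) / (0.0532·(-0.89493)) = -0.75503 rad/s; magnitude 0.75503 rad/s.

0.755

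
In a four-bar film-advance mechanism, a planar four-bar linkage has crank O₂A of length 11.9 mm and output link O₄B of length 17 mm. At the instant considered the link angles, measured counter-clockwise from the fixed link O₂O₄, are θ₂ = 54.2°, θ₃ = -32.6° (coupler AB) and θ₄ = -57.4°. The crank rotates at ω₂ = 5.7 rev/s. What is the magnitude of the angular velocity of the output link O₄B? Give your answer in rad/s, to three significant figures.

59.7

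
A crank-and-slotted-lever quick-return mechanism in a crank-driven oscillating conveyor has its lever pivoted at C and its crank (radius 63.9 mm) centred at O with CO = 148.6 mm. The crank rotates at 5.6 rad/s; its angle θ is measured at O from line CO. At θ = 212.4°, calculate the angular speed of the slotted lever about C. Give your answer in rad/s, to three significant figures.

ω = 5.6 rad/s
Crank pin A relative to C: A = (d + r cosθ, r sinθ); lever angle φ = atan2(r sinθ, d + r cosθ).
Differentiating tanφ: φ̇ = rω(d cosθ + r)/(d² + r² + 2dr cosθ).
d² + r² + 2dr cosθ = |CA|² = 0.0101305 m²;  d cosθ + r = -0.061567 m.
|ω_lever| = |0.0639·5.6·-0.061567| / 0.0101305 = 2.1747 rad/s.

2.17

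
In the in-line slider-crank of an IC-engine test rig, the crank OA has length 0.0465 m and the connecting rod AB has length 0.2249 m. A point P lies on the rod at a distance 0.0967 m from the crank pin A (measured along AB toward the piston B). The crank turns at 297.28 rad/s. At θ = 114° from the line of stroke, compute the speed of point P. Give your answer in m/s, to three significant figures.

12.6

ω = 297.3 rad/s.  Crank-pin speed |V_A| = rω = 13.824 m/s, perpendicular to OA.
Rod angle: sinφ = −(r/L) sinθ ⇒ φ = -10.888°; ω_rod = −rω cosθ/√(L²−r²sin²θ) = +25.458 rad/s.
V_P = V_A + ω_rod × AP, with AP = 0.0967 m along the rod.
Components: V_Px = −rω sinθ − a·ω_rod·sinφ = -12.163 m/s;  V_Py = rω cosθ + a·ω_rod·cosφ = -3.205 m/s.
|V_P| = √(V_Px² + V_Py²) = 12.579 m/s.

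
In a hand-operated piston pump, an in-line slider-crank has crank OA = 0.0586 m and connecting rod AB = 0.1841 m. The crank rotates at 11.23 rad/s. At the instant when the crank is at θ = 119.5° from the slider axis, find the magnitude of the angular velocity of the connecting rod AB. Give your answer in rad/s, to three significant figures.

1.83

ω = 11.23 rad/s
The rod makes angle φ with the slider axis where L sinφ = r sinθ; differentiating, L cosφ·φ̇ = r ω cosθ.
L cosφ = √(L² − r² sin²θ) = 0.17689 m.
|ω_rod| = r ω |cosθ| / √(L² − r² sin²θ) = 0.0586·11.23·0.49242/0.17689 = 1.8319 rad/s.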